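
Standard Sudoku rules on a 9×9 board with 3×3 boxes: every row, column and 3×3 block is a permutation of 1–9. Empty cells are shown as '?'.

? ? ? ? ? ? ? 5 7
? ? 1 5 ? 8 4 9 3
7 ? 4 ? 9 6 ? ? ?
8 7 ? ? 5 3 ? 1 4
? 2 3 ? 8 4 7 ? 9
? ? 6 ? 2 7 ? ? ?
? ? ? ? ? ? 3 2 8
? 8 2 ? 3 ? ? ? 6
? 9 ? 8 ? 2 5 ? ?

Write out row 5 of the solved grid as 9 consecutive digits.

row 1, column 6 = 1: row 1 has {5,7}; col 6 has {2,3,4,6,7,8}; box has {5,6,8,9} → only 1 remains.
row 2, column 2 = 6: row 2 has {1,3,4,5,8,9}; col 2 has {2,7,8,9}; box has {1,4,7} → only 6 remains.
row 2, column 5 = 7: row 2 has {1,3,4,5,6,8,9}; col 5 has {2,3,5,8,9}; box has {1,5,6,8,9} → only 7 remains.
row 3, column 8 = 8: row 3 has {4,6,7,9}; col 8 has {1,2,5,9}; box has {3,4,5,7,9} → only 8 remains.
row 4, column 3 = 9: row 4 has {1,3,4,5,7,8}; col 3 has {1,2,3,4,6}; box has {2,3,6,7,8} → only 9 remains.
row 4, column 4 = 6: row 4 has {1,3,4,5,7,8,9}; col 4 has {5,8}; box has {2,3,4,5,7,8} → only 6 remains.
row 4, column 7 = 2: row 4 has {1,3,4,5,6,7,8,9}; col 7 has {3,4,5,7}; box has {1,4,7,9} → only 2 remains.
row 5, column 4 = 1: row 5 has {2,3,4,7,8,9}; col 4 has {5,6,8}; box has {2,3,4,5,6,7,8} → only 1 remains.
row 5, column 8 = 6: row 5 has {1,2,3,4,7,8,9}; col 8 has {1,2,5,8,9}; box has {1,2,4,7,9} → only 6 remains.
row 6, column 4 = 9: row 6 has {2,6,7}; col 4 has {1,5,6,8}; box has {1,2,3,4,5,6,7,8} → only 9 remains.
row 6, column 7 = 8: row 6 has {2,6,7,9}; col 7 has {2,3,4,5,7}; box has {1,2,4,6,7,9} → only 8 remains.
row 6, column 8 = 3: row 6 has {2,6,7,8,9}; col 8 has {1,2,5,6,8,9}; box has {1,2,4,6,7,8,9} → only 3 remains.
row 6, column 9 = 5: row 6 has {2,3,6,7,8,9}; col 9 has {3,4,6,7,8,9}; box has {1,2,3,4,6,7,8,9} → only 5 remains.
row 9, column 3 = 7: row 9 has {2,5,8,9}; col 3 has {1,2,3,4,6,9}; box has {2,8,9} → only 7 remains.
row 9, column 8 = 4: row 9 has {2,5,7,8,9}; col 8 has {1,2,3,5,6,8,9}; box has {2,3,5,6,8} → only 4 remains.
row 9, column 9 = 1: row 9 has {2,4,5,7,8,9}; col 9 has {3,4,5,6,7,8,9}; box has {2,3,4,5,6,8} → only 1 remains.
row 1, column 2 = 3: row 1 has {1,5,7}; col 2 has {2,6,7,8,9}; box has {1,4,6,7} → only 3 remains.
row 1, column 3 = 8: row 1 has {1,3,5,7}; col 3 has {1,2,3,4,6,7,9}; box has {1,3,4,6,7} → only 8 remains.
row 1, column 5 = 4: row 1 has {1,3,5,7,8}; col 5 has {2,3,5,7,8,9}; box has {1,5,6,7,8,9} → only 4 remains.
row 1, column 7 = 6: row 1 has {1,3,4,5,7,8}; col 7 has {2,3,4,5,7,8}; box has {3,4,5,7,8,9} → only 6 remains.
row 2, column 1 = 2: row 2 has {1,3,4,5,6,7,8,9}; col 1 has {7,8}; box has {1,3,4,6,7,8} → only 2 remains.
row 3, column 2 = 5: row 3 has {4,6,7,8,9}; col 2 has {2,3,6,7,8,9}; box has {1,2,3,4,6,7,8} → only 5 remains.
row 3, column 7 = 1: row 3 has {4,5,6,7,8,9}; col 7 has {2,3,4,5,6,7,8}; box has {3,4,5,6,7,8,9} → only 1 remains.
row 3, column 9 = 2: row 3 has {1,4,5,6,7,8,9}; col 9 has {1,3,4,5,6,7,8,9}; box has {1,3,4,5,6,7,8,9} → only 2 remains.
row 5, column 1 = 5: row 5 has {1,2,3,4,6,7,8,9}; col 1 has {2,7,8}; box has {2,3,6,7,8,9} → only 5 remains.

523184769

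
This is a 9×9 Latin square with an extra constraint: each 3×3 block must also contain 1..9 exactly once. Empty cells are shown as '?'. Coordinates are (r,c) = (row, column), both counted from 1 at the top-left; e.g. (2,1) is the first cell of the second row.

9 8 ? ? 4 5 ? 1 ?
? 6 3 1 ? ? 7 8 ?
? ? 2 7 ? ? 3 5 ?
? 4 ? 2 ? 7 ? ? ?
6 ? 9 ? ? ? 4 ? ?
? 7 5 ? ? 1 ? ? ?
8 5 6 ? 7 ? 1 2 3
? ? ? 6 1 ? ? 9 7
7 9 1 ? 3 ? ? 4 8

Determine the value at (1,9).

6

(1,3) = 7 (sole candidate).
(1,4) = 3 (sole candidate).
(3,2) = 1 (sole candidate).
(4,3) = 8 (sole candidate).
(8,3) = 4 (sole candidate).
(8,7) = 5 (sole candidate).
(9,4) = 5 (sole candidate).
(9,6) = 2 (sole candidate).
(9,7) = 6 (sole candidate).
(1,7) = 2 (sole candidate).
(1,9) = 6: row 1 has {1,2,3,4,5,7,8,9}; col 9 has {3,7,8}; box has {1,2,3,5,7,8} → only 6 remains.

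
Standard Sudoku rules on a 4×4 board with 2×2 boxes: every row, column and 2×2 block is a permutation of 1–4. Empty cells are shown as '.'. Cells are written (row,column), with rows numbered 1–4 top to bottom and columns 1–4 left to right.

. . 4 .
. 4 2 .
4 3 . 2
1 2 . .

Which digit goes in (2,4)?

1

(1,2) = 1: row 1 has {4}; col 2 has {2,3,4}; box has {4} → only 1 remains.
(1,4) = 3: row 1 has {1,4}; col 4 has {2}; box has {2,4} → only 3 remains.
(2,1) = 3: row 2 has {2,4}; col 1 has {1,4}; box has {1,4} → only 3 remains.
(2,4) = 1: row 2 has {2,3,4}; col 4 has {2,3}; box has {2,3,4} → only 1 remains.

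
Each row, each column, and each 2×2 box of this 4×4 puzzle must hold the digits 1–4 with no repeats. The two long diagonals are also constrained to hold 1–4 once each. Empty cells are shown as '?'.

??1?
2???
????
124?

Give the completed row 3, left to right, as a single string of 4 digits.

3421

R2C3 = 3: row 2 has {2}; col 3 has {1,4}; box has {1}; anti-diagonal has {1} → only 3 remains.
R2C4 = 4: row 2 has {2,3}; col 4 has {}; box has {1,3} → only 4 remains.
R3C2 = 4: row 3 has {}; col 2 has {2}; box has {1,2}; anti-diagonal has {1,3} → only 4 remains.
R3C3 = 2: row 3 has {4}; col 3 has {1,3,4}; box has {4}; main diagonal has {} → only 2 remains.
R4C4 = 3: row 4 has {1,2,4}; col 4 has {4}; box has {2,4}; main diagonal has {2} → only 3 remains.
R1C1 = 4: row 1 has {1}; col 1 has {1,2}; box has {2}; main diagonal has {2,3} → only 4 remains.
R1C2 = 3: row 1 has {1,4}; col 2 has {2,4}; box has {2,4} → only 3 remains.
R1C4 = 2: row 1 has {1,3,4}; col 4 has {3,4}; box has {1,3,4}; anti-diagonal has {1,3,4} → only 2 remains.
R2C2 = 1: row 2 has {2,3,4}; col 2 has {2,3,4}; box has {2,3,4}; main diagonal has {2,3,4} → only 1 remains.
R3C1 = 3: row 3 has {2,4}; col 1 has {1,2,4}; box has {1,2,4} → only 3 remains.
R3C4 = 1: row 3 has {2,3,4}; col 4 has {2,3,4}; box has {2,3,4} → only 1 remains.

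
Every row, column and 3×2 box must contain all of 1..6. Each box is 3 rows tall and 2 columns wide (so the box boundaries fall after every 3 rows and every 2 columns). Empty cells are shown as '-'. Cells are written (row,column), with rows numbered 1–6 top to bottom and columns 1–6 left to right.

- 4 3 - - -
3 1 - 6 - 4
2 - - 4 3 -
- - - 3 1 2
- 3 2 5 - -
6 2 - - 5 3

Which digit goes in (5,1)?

(1,1) = 5 (sole candidate).
(2,3) = 5 (sole candidate).
(2,5) = 2 (sole candidate).
(3,2) = 6 (sole candidate).
(3,3) = 1 (sole candidate).
(3,6) = 5 (sole candidate).
(4,1) = 4 (sole candidate).
(4,2) = 5 (sole candidate).
(4,3) = 6 (sole candidate).
(5,1) = 1: row 5 has {2,3,5}; col 1 has {2,3,4,5,6}; box has {2,3,4,5,6} → only 1 remains.

1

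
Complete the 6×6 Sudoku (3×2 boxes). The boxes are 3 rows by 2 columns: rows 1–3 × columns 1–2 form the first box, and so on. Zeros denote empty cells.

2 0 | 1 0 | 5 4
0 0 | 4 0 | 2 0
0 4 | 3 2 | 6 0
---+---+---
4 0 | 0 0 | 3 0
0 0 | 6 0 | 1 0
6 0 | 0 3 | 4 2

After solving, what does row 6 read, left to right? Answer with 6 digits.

row 1, column 4 = 6 (sole candidate).
row 2, column 4 = 5 (sole candidate).
row 3, column 6 = 1 (sole candidate).
row 4, column 4 = 1 (sole candidate).
row 5, column 4 = 4 (sole candidate).
row 5, column 6 = 5 (sole candidate).
row 6, column 3 = 5: row 6 has {2,3,4,6}; col 3 has {1,3,4,6}; box has {1,3,4,6} → only 5 remains.
row 1, column 2 = 3 (sole candidate).
row 2, column 1 = 1 (sole candidate).
row 2, column 2 = 6 (sole candidate).
row 2, column 6 = 3 (sole candidate).
row 3, column 1 = 5 (sole candidate).
row 4, column 3 = 2 (sole candidate).
row 4, column 6 = 6 (sole candidate).
row 5, column 1 = 3 (sole candidate).
row 5, column 2 = 2 (sole candidate).
row 6, column 2 = 1: row 6 has {2,3,4,5,6}; col 2 has {2,3,4,6}; box has {2,3,4,6} → only 1 remains.

615342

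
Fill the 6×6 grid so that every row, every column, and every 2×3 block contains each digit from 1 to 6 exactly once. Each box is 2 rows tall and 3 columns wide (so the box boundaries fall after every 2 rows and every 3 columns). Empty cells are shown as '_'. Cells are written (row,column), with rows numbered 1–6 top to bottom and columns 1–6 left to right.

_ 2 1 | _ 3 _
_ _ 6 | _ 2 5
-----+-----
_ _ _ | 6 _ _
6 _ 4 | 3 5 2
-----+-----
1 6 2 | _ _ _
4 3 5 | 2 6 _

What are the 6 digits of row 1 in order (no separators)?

521436

(1,1) = 5: row 1 has {1,2,3}; col 1 has {1,4,6}; box has {1,2,6} → only 5 remains.
(1,4) = 4: row 1 has {1,2,3,5}; col 4 has {2,3,6}; box has {2,3,5} → only 4 remains.
(1,6) = 6: row 1 has {1,2,3,4,5}; col 6 has {2,5}; box has {2,3,4,5} → only 6 remains.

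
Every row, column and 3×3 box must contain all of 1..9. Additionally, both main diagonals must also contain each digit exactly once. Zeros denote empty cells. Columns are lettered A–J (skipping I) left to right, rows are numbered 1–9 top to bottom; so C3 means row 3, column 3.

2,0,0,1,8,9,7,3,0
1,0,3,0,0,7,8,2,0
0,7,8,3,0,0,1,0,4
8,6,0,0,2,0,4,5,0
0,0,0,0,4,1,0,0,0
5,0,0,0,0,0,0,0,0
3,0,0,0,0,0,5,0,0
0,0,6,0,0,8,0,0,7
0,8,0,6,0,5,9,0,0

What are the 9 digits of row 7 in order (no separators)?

B2 = 9: row 2 has {1,2,3,7,8}; col 2 has {6,7,8}; box has {1,2,3,7,8}; main diagonal has {2,4,5,8} → only 9 remains.
A3 = 6: row 3 has {1,3,4,7,8}; col 1 has {1,2,3,5,8}; box has {1,2,3,7,8,9} → only 6 remains.
E3 = 5: row 3 has {1,3,4,6,7,8}; col 5 has {2,4,8}; box has {1,3,7,8,9} → only 5 remains.
F3 = 2: row 3 has {1,3,4,5,6,7,8}; col 6 has {1,5,7,8,9}; box has {1,3,5,7,8,9} → only 2 remains.
H3 = 9: row 3 has {1,2,3,4,5,6,7,8}; col 8 has {2,3,5}; box has {1,2,3,4,7,8} → only 9 remains.
D4 = 7: row 4 has {2,4,5,6,8}; col 4 has {1,3,6}; box has {1,2,4}; main diagonal has {2,4,5,8,9} → only 7 remains.
F4 = 3: row 4 has {2,4,5,6,7,8}; col 6 has {1,2,5,7,8,9}; box has {1,2,4,7}; anti-diagonal has {1,2,4} → only 3 remains.
F6 = 6: row 6 has {5}; col 6 has {1,2,3,5,7,8,9}; box has {1,2,3,4,7}; main diagonal has {2,4,5,7,8,9} → only 6 remains.
F7 = 4: row 7 has {3,5}; col 6 has {1,2,3,5,6,7,8,9}; box has {5,6,8} → only 4 remains.
B8 = 5: row 8 has {6,7,8}; col 2 has {6,7,8,9}; box has {3,6,8}; anti-diagonal has {1,2,3,4} → only 5 remains.
H8 = 1: row 8 has {5,6,7,8}; col 8 has {2,3,5,9}; box has {5,7,9}; main diagonal has {2,4,5,6,7,8,9} → only 1 remains.
A9 = 7: row 9 has {5,6,8,9}; col 1 has {1,2,3,5,6,8}; box has {3,5,6,8}; anti-diagonal has {1,2,3,4,5} → only 7 remains.
H9 = 4: row 9 has {5,6,7,8,9}; col 8 has {1,2,3,5,9}; box has {1,5,7,9} → only 4 remains.
J9 = 3: row 9 has {4,5,6,7,8,9}; col 9 has {4,7}; box has {1,4,5,7,9}; main diagonal has {1,2,4,5,6,7,8,9} → only 3 remains.
B1 = 4: row 1 has {1,2,3,7,8,9}; col 2 has {5,6,7,8,9}; box has {1,2,3,6,7,8,9} → only 4 remains.
C1 = 5: row 1 has {1,2,3,4,7,8,9}; col 3 has {3,6,8}; box has {1,2,3,4,6,7,8,9} → only 5 remains.
J1 = 6: row 1 has {1,2,3,4,5,7,8,9}; col 9 has {3,4,7}; box has {1,2,3,4,7,8,9}; anti-diagonal has {1,2,3,4,5,7} → only 6 remains.
D2 = 4: row 2 has {1,2,3,7,8,9}; col 4 has {1,3,6,7}; box has {1,2,3,5,7,8,9} → only 4 remains.
E2 = 6: row 2 has {1,2,3,4,7,8,9}; col 5 has {2,4,5,8}; box has {1,2,3,4,5,7,8,9} → only 6 remains.
J2 = 5: row 2 has {1,2,3,4,6,7,8,9}; col 9 has {3,4,6,7}; box has {1,2,3,4,6,7,8,9} → only 5 remains.
A5 = 9: row 5 has {1,4}; col 1 has {1,2,3,5,6,7,8}; box has {5,6,8} → only 9 remains.
E6 = 9: row 6 has {5,6}; col 5 has {2,4,5,6,8}; box has {1,2,3,4,6,7} → only 9 remains.
C7 = 9: row 7 has {3,4,5}; col 3 has {3,5,6,8}; box has {3,5,6,7,8}; anti-diagonal has {1,2,3,4,5,6,7} → only 9 remains.
D7 = 2: row 7 has {3,4,5,9}; col 4 has {1,3,4,6,7}; box has {4,5,6,8} → only 2 remains.
J7 = 8: row 7 has {2,3,4,5,9}; col 9 has {3,4,5,6,7}; box has {1,3,4,5,7,9} → only 8 remains.
A8 = 4: row 8 has {1,5,6,7,8}; col 1 has {1,2,3,5,6,7,8,9}; box has {3,5,6,7,8,9} → only 4 remains.
D8 = 9: row 8 has {1,4,5,6,7,8}; col 4 has {1,2,3,4,6,7}; box has {2,4,5,6,8} → only 9 remains.
E8 = 3: row 8 has {1,4,5,6,7,8,9}; col 5 has {2,4,5,6,8,9}; box has {2,4,5,6,8,9} → only 3 remains.
G8 = 2: row 8 has {1,3,4,5,6,7,8,9}; col 7 has {1,4,5,7,8,9}; box has {1,3,4,5,7,8,9} → only 2 remains.
E9 = 1: row 9 has {3,4,5,6,7,8,9}; col 5 has {2,3,4,5,6,8,9}; box has {2,3,4,5,6,8,9} → only 1 remains.
C4 = 1: row 4 has {2,3,4,5,6,7,8}; col 3 has {3,5,6,8,9}; box has {5,6,8,9} → only 1 remains.
J4 = 9: row 4 has {1,2,3,4,5,6,7,8}; col 9 has {3,4,5,6,7,8}; box has {4,5} → only 9 remains.
J5 = 2: row 5 has {1,4,9}; col 9 has {3,4,5,6,7,8,9}; box has {4,5,9} → only 2 remains.
D6 = 8: row 6 has {5,6,9}; col 4 has {1,2,3,4,6,7,9}; box has {1,2,3,4,6,7,9}; anti-diagonal has {1,2,3,4,5,6,7,9} → only 8 remains.
G6 = 3: row 6 has {5,6,8,9}; col 7 has {1,2,4,5,7,8,9}; box has {2,4,5,9} → only 3 remains.
H6 = 7: row 6 has {3,5,6,8,9}; col 8 has {1,2,3,4,5,9}; box has {2,3,4,5,9} → only 7 remains.
J6 = 1: row 6 has {3,5,6,7,8,9}; col 9 has {2,3,4,5,6,7,8,9}; box has {2,3,4,5,7,9} → only 1 remains.
B7 = 1: row 7 has {2,3,4,5,8,9}; col 2 has {4,5,6,7,8,9}; box has {3,4,5,6,7,8,9} → only 1 remains.
E7 = 7: row 7 has {1,2,3,4,5,8,9}; col 5 has {1,2,3,4,5,6,8,9}; box has {1,2,3,4,5,6,8,9} → only 7 remains.
H7 = 6: row 7 has {1,2,3,4,5,7,8,9}; col 8 has {1,2,3,4,5,7,9}; box has {1,2,3,4,5,7,8,9} → only 6 remains.

319274568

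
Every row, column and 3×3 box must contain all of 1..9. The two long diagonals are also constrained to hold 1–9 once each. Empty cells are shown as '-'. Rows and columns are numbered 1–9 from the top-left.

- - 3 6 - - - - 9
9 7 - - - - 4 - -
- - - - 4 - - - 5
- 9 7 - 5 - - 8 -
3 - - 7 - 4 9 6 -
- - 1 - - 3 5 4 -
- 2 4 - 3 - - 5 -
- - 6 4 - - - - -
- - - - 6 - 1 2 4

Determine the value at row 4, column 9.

row 8, column 8 = 9: row 8 has {4,6}; col 8 has {2,4,5,6,8}; box has {1,2,4,5}; main diagonal has {3,4,7} → only 9 remains.
row 1, column 2 = 4: in row 1, 4 can only go here (every other open cell in that row sees a 4).
row 2, column 9 = 6: in row 2, 6 can only go here (every other open cell in that row sees a 6).
row 4, column 1 = 4: in row 4, 4 can only go here (every other open cell in that row sees a 4).
row 4, column 6 = 6: in row 4, 6 can only go here (every other open cell in that row sees a 6).
row 6, column 9 = 7: in row 6, 7 can only go here (every other open cell in that row sees a 7).
row 6, column 5 = 9: in row 6, 9 can only go here (every other open cell in that row sees a 9).
row 7, column 9 = 8: row 7 has {2,3,4,5}; col 9 has {4,5,6,7,9}; box has {1,2,4,5,9} → only 8 remains.
row 8, column 9 = 3: row 8 has {4,6,9}; col 9 has {4,5,6,7,8,9}; box has {1,2,4,5,8,9} → only 3 remains.
row 7, column 7 = 6: row 7 has {2,3,4,5,8}; col 7 has {1,4,5,9}; box has {1,2,3,4,5,8,9}; main diagonal has {3,4,7,9} → only 6 remains.
row 8, column 7 = 7: row 8 has {3,4,6,9}; col 7 has {1,4,5,6,9}; box has {1,2,3,4,5,6,8,9} → only 7 remains.
row 4, column 7 = 3: in row 4, 3 can only go here (every other open cell in that row sees a 3).
row 9, column 2 = 3: in row 9, 3 can only go here (every other open cell in that row sees a 3).
row 9, column 3 = 9: in column 3, 9 can only go here (every other open cell in that column sees a 9).
row 1, column 5 = 7: in column 5, 7 can only go here (every other open cell in that column sees a 7).
row 1, column 8 = 1: row 1 has {3,4,6,7,9}; col 8 has {2,4,5,6,8,9}; box has {4,5,6,9} → only 1 remains.
row 2, column 8 = 3: row 2 has {4,6,7,9}; col 8 has {1,2,4,5,6,8,9}; box has {1,4,5,6,9}; anti-diagonal has {4,6,9} → only 3 remains.
row 3, column 8 = 7: row 3 has {4,5}; col 8 has {1,2,3,4,5,6,8,9}; box has {1,3,4,5,6,9} → only 7 remains.
row 3, column 4 = 3: in row 3, 3 can only go here (every other open cell in that row sees a 3).
row 3, column 6 = 9: in row 3, 9 can only go here (every other open cell in that row sees a 9).
row 7, column 4 = 9: in row 7, 9 can only go here (every other open cell in that row sees a 9).
row 1, column 1 = 5: in main diagonal, 5 can only go here (every other open cell in that diagonal sees a 5).
row 5, column 3 = 5: in column 3, 5 can only go here (every other open cell in that column sees a 5).
row 5, column 2 = 8: row 5 has {3,4,5,6,7,9}; col 2 has {2,3,4,7,9}; box has {1,3,4,5,7,9} → only 8 remains.
row 6, column 2 = 6: row 6 has {1,3,4,5,7,9}; col 2 has {2,3,4,7,8,9}; box has {1,3,4,5,7,8,9} → only 6 remains.
row 3, column 2 = 1: row 3 has {3,4,5,7,9}; col 2 has {2,3,4,6,7,8,9}; box has {3,4,5,7,9} → only 1 remains.
row 6, column 1 = 2: row 6 has {1,3,4,5,6,7,9}; col 1 has {3,4,5,9}; box has {1,3,4,5,6,7,8,9} → only 2 remains.
row 6, column 4 = 8: row 6 has {1,2,3,4,5,6,7,9}; col 4 has {3,4,6,7,9}; box has {3,4,5,6,7,9}; anti-diagonal has {3,4,6,9} → only 8 remains.
row 8, column 2 = 5: row 8 has {3,4,6,7,9}; col 2 has {1,2,3,4,6,7,8,9}; box has {2,3,4,6,9}; anti-diagonal has {3,4,6,8,9} → only 5 remains.
row 9, column 1 = 7: row 9 has {1,2,3,4,6,9}; col 1 has {2,3,4,5,9}; box has {2,3,4,5,6,9}; anti-diagonal has {3,4,5,6,8,9} → only 7 remains.
row 9, column 4 = 5: row 9 has {1,2,3,4,6,7,9}; col 4 has {3,4,6,7,8,9}; box has {3,4,6,9} → only 5 remains.
row 9, column 6 = 8: row 9 has {1,2,3,4,5,6,7,9}; col 6 has {3,4,6,9}; box has {3,4,5,6,9} → only 8 remains.
row 1, column 6 = 2: row 1 has {1,3,4,5,6,7,9}; col 6 has {3,4,6,8,9}; box has {3,4,6,7,9} → only 2 remains.
row 1, column 7 = 8: row 1 has {1,2,3,4,5,6,7,9}; col 7 has {1,3,4,5,6,7,9}; box has {1,3,4,5,6,7,9} → only 8 remains.
row 2, column 4 = 1: row 2 has {3,4,6,7,9}; col 4 has {3,4,5,6,7,8,9}; box has {2,3,4,6,7,9} → only 1 remains.
row 2, column 5 = 8: row 2 has {1,3,4,6,7,9}; col 5 has {3,4,5,6,7,9}; box has {1,2,3,4,6,7,9} → only 8 remains.
row 2, column 6 = 5: row 2 has {1,3,4,6,7,8,9}; col 6 has {2,3,4,6,8,9}; box has {1,2,3,4,6,7,8,9} → only 5 remains.
row 3, column 7 = 2: row 3 has {1,3,4,5,7,9}; col 7 has {1,3,4,5,6,7,8,9}; box has {1,3,4,5,6,7,8,9}; anti-diagonal has {3,4,5,6,7,8,9} → only 2 remains.
row 4, column 4 = 2: row 4 has {3,4,5,6,7,8,9}; col 4 has {1,3,4,5,6,7,8,9}; box has {3,4,5,6,7,8,9}; main diagonal has {3,4,5,6,7,9} → only 2 remains.
row 4, column 9 = 1: row 4 has {2,3,4,5,6,7,8,9}; col 9 has {3,4,5,6,7,8,9}; box has {3,4,5,6,7,8,9} → only 1 remains.

1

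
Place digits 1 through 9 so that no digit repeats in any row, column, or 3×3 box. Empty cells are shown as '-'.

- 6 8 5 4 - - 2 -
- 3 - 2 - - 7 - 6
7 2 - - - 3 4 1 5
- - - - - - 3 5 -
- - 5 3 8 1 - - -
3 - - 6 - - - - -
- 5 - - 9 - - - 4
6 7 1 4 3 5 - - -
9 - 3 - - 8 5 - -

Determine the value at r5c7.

r1c1 = 1 (sole candidate).
r1c7 = 9 (sole candidate).
r1c9 = 3 (sole candidate).
r2c5 = 1 (sole candidate).
r2c6 = 9 (sole candidate).
r2c8 = 8 (sole candidate).
r3c3 = 9 (sole candidate).
r3c4 = 8 (sole candidate).
r3c5 = 6 (sole candidate).
r7c3 = 2 (sole candidate).
r8c8 = 9 (sole candidate).
r9c2 = 4 (sole candidate).
r1c6 = 7 (sole candidate).
r2c3 = 4 (sole candidate).
r5c2 = 9 (sole candidate).
r6c3 = 7 (sole candidate).
r6c8 = 4 (sole candidate).
r7c1 = 8 (sole candidate).
r7c6 = 6 (sole candidate).
r7c7 = 1 (sole candidate).
r2c1 = 5 (sole candidate).
r4c3 = 6 (sole candidate).
r6c6 = 2 (sole candidate).
r6c7 = 8 (sole candidate).
r7c4 = 7 (sole candidate).
r7c8 = 3 (sole candidate).
r8c7 = 2 (sole candidate).
r8c9 = 8 (sole candidate).
r9c4 = 1 (sole candidate).
r9c5 = 2 (sole candidate).
r9c9 = 7 (sole candidate).
r4c4 = 9 (sole candidate).
r4c5 = 7 (sole candidate).
r4c6 = 4 (sole candidate).
r5c7 = 6: row 5 has {1,3,5,8,9}; col 7 has {1,2,3,4,5,7,8,9}; box has {3,4,5,8} → only 6 remains.

6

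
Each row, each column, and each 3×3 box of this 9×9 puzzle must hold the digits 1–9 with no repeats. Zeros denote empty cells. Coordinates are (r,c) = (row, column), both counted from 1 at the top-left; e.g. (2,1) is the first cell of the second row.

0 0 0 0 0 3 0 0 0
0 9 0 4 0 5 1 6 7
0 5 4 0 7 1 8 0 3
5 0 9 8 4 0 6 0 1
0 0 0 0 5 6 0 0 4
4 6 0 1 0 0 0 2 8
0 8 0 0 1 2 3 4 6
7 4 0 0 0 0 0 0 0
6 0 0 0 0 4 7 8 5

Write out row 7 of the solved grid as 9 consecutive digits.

(3,1) = 2: row 3 has {1,3,4,5,7,8}; col 1 has {4,5,6,7}; box has {4,5,9} → only 2 remains.
(3,8) = 9: row 3 has {1,2,3,4,5,7,8}; col 8 has {2,4,6,8}; box has {1,3,6,7,8} → only 9 remains.
(4,6) = 7: row 4 has {1,4,5,6,8,9}; col 6 has {1,2,3,4,5,6}; box has {1,4,5,6,8} → only 7 remains.
(4,8) = 3: row 4 has {1,4,5,6,7,8,9}; col 8 has {2,4,6,8,9}; box has {1,2,4,6,8} → only 3 remains.
(5,7) = 9: row 5 has {4,5,6}; col 7 has {1,3,6,7,8}; box has {1,2,3,4,6,8} → only 9 remains.
(5,8) = 7: row 5 has {4,5,6,9}; col 8 has {2,3,4,6,8,9}; box has {1,2,3,4,6,8,9} → only 7 remains.
(6,6) = 9: row 6 has {1,2,4,6,8}; col 6 has {1,2,3,4,5,6,7}; box has {1,4,5,6,7,8} → only 9 remains.
(6,7) = 5: row 6 has {1,2,4,6,8,9}; col 7 has {1,3,6,7,8,9}; box has {1,2,3,4,6,7,8,9} → only 5 remains.
(7,1) = 9: row 7 has {1,2,3,4,6,8}; col 1 has {2,4,5,6,7}; box has {4,6,7,8} → only 9 remains.
(7,3) = 5: row 7 has {1,2,3,4,6,8,9}; col 3 has {4,9}; box has {4,6,7,8,9} → only 5 remains.
(7,4) = 7: row 7 has {1,2,3,4,5,6,8,9}; col 4 has {1,4,8}; box has {1,2,4} → only 7 remains.

985712346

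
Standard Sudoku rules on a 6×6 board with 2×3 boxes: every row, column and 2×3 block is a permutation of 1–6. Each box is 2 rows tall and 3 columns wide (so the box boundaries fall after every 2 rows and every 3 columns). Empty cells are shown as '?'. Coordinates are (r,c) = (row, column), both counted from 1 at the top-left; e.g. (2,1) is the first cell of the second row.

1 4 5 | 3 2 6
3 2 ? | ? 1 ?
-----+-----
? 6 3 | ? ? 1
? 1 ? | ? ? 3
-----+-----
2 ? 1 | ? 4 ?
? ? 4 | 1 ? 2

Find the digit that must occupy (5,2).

3

(2,3) = 6 (sole candidate).
(3,5) = 5 (sole candidate).
(4,3) = 2 (sole candidate).
(4,5) = 6 (sole candidate).
(5,6) = 5 (sole candidate).
(6,5) = 3 (sole candidate).
(2,6) = 4 (sole candidate).
(3,1) = 4 (sole candidate).
(3,4) = 2 (sole candidate).
(4,1) = 5 (sole candidate).
(4,4) = 4 (sole candidate).
(5,2) = 3: row 5 has {1,2,4,5}; col 2 has {1,2,4,6}; box has {1,2,4} → only 3 remains.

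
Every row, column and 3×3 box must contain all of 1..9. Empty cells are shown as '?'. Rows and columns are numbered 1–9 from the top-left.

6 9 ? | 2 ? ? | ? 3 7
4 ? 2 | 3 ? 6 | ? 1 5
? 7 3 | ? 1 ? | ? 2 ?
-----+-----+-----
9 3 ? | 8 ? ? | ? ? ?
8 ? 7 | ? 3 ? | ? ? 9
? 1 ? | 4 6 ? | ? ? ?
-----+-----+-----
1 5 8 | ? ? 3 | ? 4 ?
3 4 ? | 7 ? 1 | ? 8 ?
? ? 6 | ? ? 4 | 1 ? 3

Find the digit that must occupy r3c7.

r2c2 = 8: row 2 has {1,2,3,4,5,6}; col 2 has {1,3,4,5,7,9}; box has {2,3,4,6,7,9} → only 8 remains.
r2c7 = 9: row 2 has {1,2,3,4,5,6,8}; col 7 has {1}; box has {1,2,3,5,7} → only 9 remains.
r3c1 = 5: row 3 has {1,2,3,7}; col 1 has {1,3,4,6,8,9}; box has {2,3,4,6,7,8,9} → only 5 remains.
r3c4 = 9: row 3 has {1,2,3,5,7}; col 4 has {2,3,4,7,8}; box has {1,2,3,6} → only 9 remains.
r3c6 = 8: row 3 has {1,2,3,5,7,9}; col 6 has {1,3,4,6}; box has {1,2,3,6,9} → only 8 remains.
r6c1 = 2: row 6 has {1,4,6}; col 1 has {1,3,4,5,6,8,9}; box has {1,3,7,8,9} → only 2 remains.
r6c3 = 5: row 6 has {1,2,4,6}; col 3 has {2,3,6,7,8}; box has {1,2,3,7,8,9} → only 5 remains.
r6c8 = 7: row 6 has {1,2,4,5,6}; col 8 has {1,2,3,4,8}; box has {9} → only 7 remains.
r6c9 = 8: row 6 has {1,2,4,5,6,7}; col 9 has {3,5,7,9}; box has {7,9} → only 8 remains.
r7c4 = 6: row 7 has {1,3,4,5,8}; col 4 has {2,3,4,7,8,9}; box has {1,3,4,7} → only 6 remains.
r7c9 = 2: row 7 has {1,3,4,5,6,8}; col 9 has {3,5,7,8,9}; box has {1,3,4,8} → only 2 remains.
r8c3 = 9: row 8 has {1,3,4,7,8}; col 3 has {2,3,5,6,7,8}; box has {1,3,4,5,6,8} → only 9 remains.
r8c9 = 6: row 8 has {1,3,4,7,8,9}; col 9 has {2,3,5,7,8,9}; box has {1,2,3,4,8} → only 6 remains.
r9c1 = 7: row 9 has {1,3,4,6}; col 1 has {1,2,3,4,5,6,8,9}; box has {1,3,4,5,6,8,9} → only 7 remains.
r9c2 = 2: row 9 has {1,3,4,6,7}; col 2 has {1,3,4,5,7,8,9}; box has {1,3,4,5,6,7,8,9} → only 2 remains.
r9c4 = 5: row 9 has {1,2,3,4,6,7}; col 4 has {2,3,4,6,7,8,9}; box has {1,3,4,6,7} → only 5 remains.
r9c8 = 9: row 9 has {1,2,3,4,5,6,7}; col 8 has {1,2,3,4,7,8}; box has {1,2,3,4,6,8} → only 9 remains.
r1c3 = 1: row 1 has {2,3,6,7,9}; col 3 has {2,3,5,6,7,8,9}; box has {2,3,4,5,6,7,8,9} → only 1 remains.
r1c6 = 5: row 1 has {1,2,3,6,7,9}; col 6 has {1,3,4,6,8}; box has {1,2,3,6,8,9} → only 5 remains.
r2c5 = 7: row 2 has {1,2,3,4,5,6,8,9}; col 5 has {1,3,6}; box has {1,2,3,5,6,8,9} → only 7 remains.
r3c9 = 4: row 3 has {1,2,3,5,7,8,9}; col 9 has {2,3,5,6,7,8,9}; box has {1,2,3,5,7,9} → only 4 remains.
r4c3 = 4: row 4 has {3,8,9}; col 3 has {1,2,3,5,6,7,8,9}; box has {1,2,3,5,7,8,9} → only 4 remains.
r4c9 = 1: row 4 has {3,4,8,9}; col 9 has {2,3,4,5,6,7,8,9}; box has {7,8,9} → only 1 remains.
r5c2 = 6: row 5 has {3,7,8,9}; col 2 has {1,2,3,4,5,7,8,9}; box has {1,2,3,4,5,7,8,9} → only 6 remains.
r5c4 = 1: row 5 has {3,6,7,8,9}; col 4 has {2,3,4,5,6,7,8,9}; box has {3,4,6,8} → only 1 remains.
r5c6 = 2: row 5 has {1,3,6,7,8,9}; col 6 has {1,3,4,5,6,8}; box has {1,3,4,6,8} → only 2 remains.
r5c8 = 5: row 5 has {1,2,3,6,7,8,9}; col 8 has {1,2,3,4,7,8,9}; box has {1,7,8,9} → only 5 remains.
r6c6 = 9: row 6 has {1,2,4,5,6,7,8}; col 6 has {1,2,3,4,5,6,8}; box has {1,2,3,4,6,8} → only 9 remains.
r6c7 = 3: row 6 has {1,2,4,5,6,7,8,9}; col 7 has {1,9}; box has {1,5,7,8,9} → only 3 remains.
r7c5 = 9: row 7 has {1,2,3,4,5,6,8}; col 5 has {1,3,6,7}; box has {1,3,4,5,6,7} → only 9 remains.
r7c7 = 7: row 7 has {1,2,3,4,5,6,8,9}; col 7 has {1,3,9}; box has {1,2,3,4,6,8,9} → only 7 remains.
r8c5 = 2: row 8 has {1,3,4,6,7,8,9}; col 5 has {1,3,6,7,9}; box has {1,3,4,5,6,7,9} → only 2 remains.
r8c7 = 5: row 8 has {1,2,3,4,6,7,8,9}; col 7 has {1,3,7,9}; box has {1,2,3,4,6,7,8,9} → only 5 remains.
r9c5 = 8: row 9 has {1,2,3,4,5,6,7,9}; col 5 has {1,2,3,6,7,9}; box has {1,2,3,4,5,6,7,9} → only 8 remains.
r1c5 = 4: row 1 has {1,2,3,5,6,7,9}; col 5 has {1,2,3,6,7,8,9}; box has {1,2,3,5,6,7,8,9} → only 4 remains.
r1c7 = 8: row 1 has {1,2,3,4,5,6,7,9}; col 7 has {1,3,5,7,9}; box has {1,2,3,4,5,7,9} → only 8 remains.
r3c7 = 6: row 3 has {1,2,3,4,5,7,8,9}; col 7 has {1,3,5,7,8,9}; box has {1,2,3,4,5,7,8,9} → only 6 remains.

6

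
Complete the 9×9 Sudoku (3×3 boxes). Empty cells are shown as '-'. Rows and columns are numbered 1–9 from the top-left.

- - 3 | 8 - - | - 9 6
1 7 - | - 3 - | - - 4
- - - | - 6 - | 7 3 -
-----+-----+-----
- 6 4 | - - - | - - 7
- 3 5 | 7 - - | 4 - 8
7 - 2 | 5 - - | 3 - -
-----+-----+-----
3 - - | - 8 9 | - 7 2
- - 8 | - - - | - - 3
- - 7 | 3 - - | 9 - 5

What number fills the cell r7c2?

5

r3c3 = 9: row 3 has {3,6,7}; col 3 has {2,3,4,5,7,8}; box has {1,3,7} → only 9 remains.
r3c9 = 1: row 3 has {3,6,7,9}; col 9 has {2,3,4,5,6,7,8}; box has {3,4,6,7,9} → only 1 remains.
r5c1 = 9: row 5 has {3,4,5,7,8}; col 1 has {1,3,7}; box has {2,3,4,5,6,7} → only 9 remains.
r6c9 = 9: row 6 has {2,3,5,7}; col 9 has {1,2,3,4,5,6,7,8}; box has {3,4,7,8} → only 9 remains.
r2c3 = 6: row 2 has {1,3,4,7}; col 3 has {2,3,4,5,7,8,9}; box has {1,3,7,9} → only 6 remains.
r4c1 = 8: row 4 has {4,6,7}; col 1 has {1,3,7,9}; box has {2,3,4,5,6,7,9} → only 8 remains.
r6c2 = 1: row 6 has {2,3,5,7,9}; col 2 has {3,6,7}; box has {2,3,4,5,6,7,8,9} → only 1 remains.
r6c5 = 4: row 6 has {1,2,3,5,7,9}; col 5 has {3,6,8}; box has {5,7} → only 4 remains.
r6c8 = 6: row 6 has {1,2,3,4,5,7,9}; col 8 has {3,7,9}; box has {3,4,7,8,9} → only 6 remains.
r7c3 = 1: row 7 has {2,3,7,8,9}; col 3 has {2,3,4,5,6,7,8,9}; box has {3,7,8} → only 1 remains.
r7c7 = 6: row 7 has {1,2,3,7,8,9}; col 7 has {3,4,7,9}; box has {2,3,5,7,9} → only 6 remains.
r8c7 = 1: row 8 has {3,8}; col 7 has {3,4,6,7,9}; box has {2,3,5,6,7,9} → only 1 remains.
r8c8 = 4: row 8 has {1,3,8}; col 8 has {3,6,7,9}; box has {1,2,3,5,6,7,9} → only 4 remains.
r9c8 = 8: row 9 has {3,5,7,9}; col 8 has {3,4,6,7,9}; box has {1,2,3,4,5,6,7,9} → only 8 remains.
r6c6 = 8: row 6 has {1,2,3,4,5,6,7,9}; col 6 has {9}; box has {4,5,7} → only 8 remains.
r7c4 = 4: row 7 has {1,2,3,6,7,8,9}; col 4 has {3,5,7,8}; box has {3,8,9} → only 4 remains.
r3c4 = 2: row 3 has {1,3,6,7,9}; col 4 has {3,4,5,7,8}; box has {3,6,8} → only 2 remains.
r7c2 = 5: row 7 has {1,2,3,4,6,7,8,9}; col 2 has {1,3,6,7}; box has {1,3,7,8} → only 5 remains.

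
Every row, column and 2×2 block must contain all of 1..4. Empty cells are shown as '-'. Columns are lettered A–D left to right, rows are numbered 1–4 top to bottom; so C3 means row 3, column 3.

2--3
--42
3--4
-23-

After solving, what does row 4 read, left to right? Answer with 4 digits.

C1 = 1 (sole candidate).
A2 = 1 (sole candidate).
B2 = 3 (sole candidate).
B3 = 1 (sole candidate).
C3 = 2 (sole candidate).
A4 = 4: row 4 has {2,3}; col 1 has {1,2,3}; box has {1,2,3} → only 4 remains.
D4 = 1: row 4 has {2,3,4}; col 4 has {2,3,4}; box has {2,3,4} → only 1 remains.

4231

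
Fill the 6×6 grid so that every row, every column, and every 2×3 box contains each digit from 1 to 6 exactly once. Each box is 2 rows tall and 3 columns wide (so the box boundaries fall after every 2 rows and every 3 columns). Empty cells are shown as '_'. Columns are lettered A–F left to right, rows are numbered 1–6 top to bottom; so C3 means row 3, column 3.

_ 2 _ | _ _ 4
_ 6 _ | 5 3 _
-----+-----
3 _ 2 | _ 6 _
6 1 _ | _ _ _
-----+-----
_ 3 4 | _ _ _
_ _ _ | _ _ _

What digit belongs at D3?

1

E1 = 1: row 1 has {2,4}; col 5 has {3,6}; box has {3,4,5} → only 1 remains.
C2 = 1: row 2 has {3,5,6}; col 3 has {2,4}; box has {2,6} → only 1 remains.
F2 = 2: row 2 has {1,3,5,6}; col 6 has {4}; box has {1,3,4,5} → only 2 remains.
C4 = 5: row 4 has {1,6}; col 3 has {1,2,4}; box has {1,2,3,6} → only 5 remains.
F4 = 3: row 4 has {1,5,6}; col 6 has {2,4}; box has {6} → only 3 remains.
B6 = 5: row 6 has {}; col 2 has {1,2,3,6}; box has {3,4} → only 5 remains.
C6 = 6: row 6 has {5}; col 3 has {1,2,4,5}; box has {3,4,5} → only 6 remains.
F6 = 1: row 6 has {5,6}; col 6 has {2,3,4}; box has {} → only 1 remains.
A1 = 5: row 1 has {1,2,4}; col 1 has {3,6}; box has {1,2,6} → only 5 remains.
C1 = 3: row 1 has {1,2,4,5}; col 3 has {1,2,4,5,6}; box has {1,2,5,6} → only 3 remains.
D1 = 6: row 1 has {1,2,3,4,5}; col 4 has {5}; box has {1,2,3,4,5} → only 6 remains.
A2 = 4: row 2 has {1,2,3,5,6}; col 1 has {3,5,6}; box has {1,2,3,5,6} → only 4 remains.
B3 = 4: row 3 has {2,3,6}; col 2 has {1,2,3,5,6}; box has {1,2,3,5,6} → only 4 remains.
D3 = 1: row 3 has {2,3,4,6}; col 4 has {5,6}; box has {3,6} → only 1 remains.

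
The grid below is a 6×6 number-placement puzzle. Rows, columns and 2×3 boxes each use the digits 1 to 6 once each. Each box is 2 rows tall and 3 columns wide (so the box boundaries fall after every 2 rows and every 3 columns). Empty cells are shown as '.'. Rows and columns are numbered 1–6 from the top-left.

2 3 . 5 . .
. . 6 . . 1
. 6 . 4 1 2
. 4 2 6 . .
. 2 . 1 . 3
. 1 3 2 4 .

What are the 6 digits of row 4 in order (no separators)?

142635

r1c5 = 6 (sole candidate).
r1c6 = 4 (sole candidate).
r2c2 = 5 (sole candidate).
r2c4 = 3 (sole candidate).
r2c5 = 2 (sole candidate).
r3c3 = 5 (sole candidate).
r4c6 = 5: row 4 has {2,4,6}; col 6 has {1,2,3,4}; box has {1,2,4,6} → only 5 remains.
r5c3 = 4 (sole candidate).
r5c5 = 5 (sole candidate).
r6c6 = 6 (sole candidate).
r1c3 = 1 (sole candidate).
r2c1 = 4 (sole candidate).
r3c1 = 3 (sole candidate).
r4c1 = 1: row 4 has {2,4,5,6}; col 1 has {2,3,4}; box has {2,3,4,5,6} → only 1 remains.
r4c5 = 3: row 4 has {1,2,4,5,6}; col 5 has {1,2,4,5,6}; box has {1,2,4,5,6} → only 3 remains.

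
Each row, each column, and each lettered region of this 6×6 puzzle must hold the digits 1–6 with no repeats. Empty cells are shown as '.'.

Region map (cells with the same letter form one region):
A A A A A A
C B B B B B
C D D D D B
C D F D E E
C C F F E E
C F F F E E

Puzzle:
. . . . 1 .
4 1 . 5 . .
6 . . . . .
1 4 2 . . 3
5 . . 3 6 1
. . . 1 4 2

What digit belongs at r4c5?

r2c6 = 6: row 2 has {1,4,5}; col 6 has {1,2,3}; region has {1,5} → only 6 remains.
r3c4 = 2: row 3 has {6}; col 4 has {1,3,5}; region has {4} → only 2 remains.
r3c6 = 4: row 3 has {2,6}; col 6 has {1,2,3,6}; region has {1,5,6} → only 4 remains.
r4c4 = 6: row 4 has {1,2,3,4}; col 4 has {1,2,3,5}; region has {2,4} → only 6 remains.
r4c5 = 5: row 4 has {1,2,3,4,6}; col 5 has {1,4,6}; region has {1,2,3,4,6} → only 5 remains.

5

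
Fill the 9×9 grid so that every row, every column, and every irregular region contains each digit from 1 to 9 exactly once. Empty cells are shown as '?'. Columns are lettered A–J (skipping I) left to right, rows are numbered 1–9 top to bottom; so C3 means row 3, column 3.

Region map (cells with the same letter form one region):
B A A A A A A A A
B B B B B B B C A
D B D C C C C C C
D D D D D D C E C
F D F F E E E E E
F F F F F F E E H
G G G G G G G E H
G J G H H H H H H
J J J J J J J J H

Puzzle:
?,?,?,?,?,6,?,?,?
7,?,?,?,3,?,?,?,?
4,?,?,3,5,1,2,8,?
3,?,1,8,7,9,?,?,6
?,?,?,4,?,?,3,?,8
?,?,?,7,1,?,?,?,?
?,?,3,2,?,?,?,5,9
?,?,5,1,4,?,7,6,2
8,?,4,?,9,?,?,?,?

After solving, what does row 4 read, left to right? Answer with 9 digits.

C3 = 6 (sole candidate).
J3 = 7 (sole candidate).
G4 = 4: row 4 has {1,3,6,7,8,9}; col 7 has {2,3,7}; region has {1,2,3,5,6,7,8} → only 4 remains.
H4 = 2: row 4 has {1,3,4,6,7,8,9}; col 8 has {5,6,8}; region has {3,5,8} → only 2 remains.
E5 = 6 (sole candidate).
F5 = 7 (sole candidate).
G6 = 9 (sole candidate).
H6 = 4 (sole candidate).
E7 = 8 (sole candidate).
F7 = 4 (sole candidate).
A8 = 9 (sole candidate).
B8 = 3 (sole candidate).
F8 = 8 (sole candidate).
E1 = 2 (sole candidate).
H2 = 9 (sole candidate).
B3 = 9 (sole candidate).
B4 = 5: row 4 has {1,2,3,4,6,7,8,9}; col 2 has {3,9}; region has {1,3,4,6,7,8,9} → only 5 remains.

351879426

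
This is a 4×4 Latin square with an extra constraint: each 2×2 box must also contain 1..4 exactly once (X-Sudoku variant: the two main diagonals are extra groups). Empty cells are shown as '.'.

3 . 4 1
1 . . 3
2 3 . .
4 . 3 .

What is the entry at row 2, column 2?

row 1, column 2 = 2: row 1 has {1,3,4}; col 2 has {3}; box has {1,3} → only 2 remains.
row 2, column 2 = 4: row 2 has {1,3}; col 2 has {2,3}; box has {1,2,3}; main diagonal has {3} → only 4 remains.

4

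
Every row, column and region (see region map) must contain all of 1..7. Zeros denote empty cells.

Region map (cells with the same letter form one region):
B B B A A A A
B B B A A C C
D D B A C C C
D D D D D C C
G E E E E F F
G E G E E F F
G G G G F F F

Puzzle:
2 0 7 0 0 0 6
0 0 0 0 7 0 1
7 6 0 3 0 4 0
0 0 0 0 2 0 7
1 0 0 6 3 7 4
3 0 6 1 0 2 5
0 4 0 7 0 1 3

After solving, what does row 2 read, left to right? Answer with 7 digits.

row 1, column 6 = 5: row 1 has {2,6,7}; col 6 has {1,2,4,7}; region has {3,6,7} → only 5 remains.
row 3, column 5 = 5: row 3 has {3,4,6,7}; col 5 has {2,3,7}; region has {1,4,7} → only 5 remains.
row 3, column 7 = 2: row 3 has {3,4,5,6,7}; col 7 has {1,3,4,5,6,7}; region has {1,4,5,7} → only 2 remains.
row 6, column 2 = 7: row 6 has {1,2,3,5,6}; col 2 has {4,6}; region has {1,3,6} → only 7 remains.
row 6, column 5 = 4: row 6 has {1,2,3,5,6,7}; col 5 has {2,3,5,7}; region has {1,3,6,7} → only 4 remains.
row 7, column 1 = 5: row 7 has {1,3,4,7}; col 1 has {1,2,3,7}; region has {1,3,4,6,7} → only 5 remains.
row 7, column 3 = 2: row 7 has {1,3,4,5,7}; col 3 has {6,7}; region has {1,3,4,5,6,7} → only 2 remains.
row 7, column 5 = 6: row 7 has {1,2,3,4,5,7}; col 5 has {2,3,4,5,7}; region has {1,2,3,4,5,7} → only 6 remains.
row 1, column 4 = 4: row 1 has {2,5,6,7}; col 4 has {1,3,6,7}; region has {3,5,6,7} → only 4 remains.
row 1, column 5 = 1: row 1 has {2,4,5,6,7}; col 5 has {2,3,4,5,6,7}; region has {3,4,5,6,7} → only 1 remains.
row 2, column 4 = 2: row 2 has {1,7}; col 4 has {1,3,4,6,7}; region has {1,3,4,5,6,7} → only 2 remains.
row 3, column 3 = 1: row 3 has {2,3,4,5,6,7}; col 3 has {2,6,7}; region has {2,7} → only 1 remains.
row 4, column 1 = 4: row 4 has {2,7}; col 1 has {1,2,3,5,7}; region has {2,6,7} → only 4 remains.
row 4, column 4 = 5: row 4 has {2,4,7}; col 4 has {1,2,3,4,6,7}; region has {2,4,6,7} → only 5 remains.
row 5, column 3 = 5: row 5 has {1,3,4,6,7}; col 3 has {1,2,6,7}; region has {1,3,4,6,7} → only 5 remains.
row 1, column 2 = 3: row 1 has {1,2,4,5,6,7}; col 2 has {4,6,7}; region has {1,2,7} → only 3 remains.
row 2, column 1 = 6: row 2 has {1,2,7}; col 1 has {1,2,3,4,5,7}; region has {1,2,3,7} → only 6 remains.
row 2, column 2 = 5: row 2 has {1,2,6,7}; col 2 has {3,4,6,7}; region has {1,2,3,6,7} → only 5 remains.
row 2, column 3 = 4: row 2 has {1,2,5,6,7}; col 3 has {1,2,5,6,7}; region has {1,2,3,5,6,7} → only 4 remains.
row 2, column 6 = 3: row 2 has {1,2,4,5,6,7}; col 6 has {1,2,4,5,7}; region has {1,2,4,5,7} → only 3 remains.

6542731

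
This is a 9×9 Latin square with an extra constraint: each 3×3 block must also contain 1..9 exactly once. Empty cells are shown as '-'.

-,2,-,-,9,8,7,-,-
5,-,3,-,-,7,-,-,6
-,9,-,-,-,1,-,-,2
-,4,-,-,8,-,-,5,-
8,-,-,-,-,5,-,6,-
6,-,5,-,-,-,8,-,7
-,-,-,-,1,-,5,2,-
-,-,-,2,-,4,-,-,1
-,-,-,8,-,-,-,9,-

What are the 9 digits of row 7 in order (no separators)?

364719528

row 2, column 4 = 4: row 2 has {3,5,6,7}; col 4 has {2,8}; box has {1,7,8,9} → only 4 remains.
row 2, column 5 = 2: row 2 has {3,4,5,6,7}; col 5 has {1,8,9}; box has {1,4,7,8,9} → only 2 remains.
row 2, column 7 = 9: in row 2, 9 can only go here (every other open cell in that row sees a 9).
row 6, column 6 = 2: in row 6, 2 can only go here (every other open cell in that row sees a 2).
row 6, column 4 = 9: in row 6, 9 can only go here (every other open cell in that row sees a 9).
row 7, column 6 = 9: in column 6, 9 can only go here (every other open cell in that column sees a 9).
row 8, column 8 = 7: in column 8, 7 can only go here (every other open cell in that column sees a 7).
row 1, column 9 = 5: in column 9, 5 can only go here (every other open cell in that column sees a 5).
row 7, column 9 = 8: in column 9, 8 can only go here (every other open cell in that column sees an 8).
row 3, column 4 = 5: in column 4, 5 can only go here (every other open cell in that column sees a 5).
Singles propagation stalls before every target cell is settled. Branch on row 1, column 4 (candidates {3,6}).
  Try row 1, column 4 = 6: this forces row 3, column 5=3, row 3, column 7=4, row 3, column 8=8, row 6, column 5=4; then column 8 has no cell left for 4 — contradiction.
So row 1, column 4 = 3.
row 3, column 5 = 6 (sole candidate).
row 1, column 3 = 6 (hidden single in row 1).
Singles propagation stalls before every target cell is settled. Branch on row 1, column 1 (candidates {1,4}).
  Try row 1, column 1 = 4: this forces row 1, column 8=1, row 2, column 8=8, row 3, column 1=7, row 3, column 3=8, row 7, column 1=3, row 8, column 1=9; then row 8, column 3 has no candidate left — contradiction.
So row 1, column 1 = 1.
row 1, column 8 = 4 (sole candidate).
row 2, column 2 = 8 (sole candidate).
row 2, column 8 = 1 (sole candidate).
row 3, column 7 = 3 (sole candidate).
row 3, column 8 = 8 (sole candidate).
row 6, column 8 = 3 (sole candidate).
row 8, column 7 = 6 (sole candidate).
row 9, column 7 = 4 (sole candidate).
row 9, column 9 = 3 (sole candidate).
row 4, column 9 = 9 (sole candidate).
row 5, column 9 = 4 (sole candidate).
row 6, column 2 = 1 (sole candidate).
row 6, column 5 = 4 (sole candidate).
row 9, column 6 = 6 (sole candidate).
row 4, column 6 = 3 (sole candidate).
row 5, column 5 = 7 (sole candidate).
row 7, column 4 = 7: row 7 has {1,2,5,8,9}; col 4 has {2,3,4,5,8,9}; box has {1,2,4,6,8,9} → only 7 remains.
row 9, column 5 = 5 (sole candidate).
row 5, column 2 = 3 (sole candidate).
row 5, column 4 = 1 (sole candidate).
row 5, column 7 = 2 (sole candidate).
row 7, column 2 = 6: row 7 has {1,2,5,7,8,9}; col 2 has {1,2,3,4,8,9}; box has {} → only 6 remains.
row 7, column 3 = 4: row 7 has {1,2,5,6,7,8,9}; col 3 has {3,5,6}; box has {6} → only 4 remains.
row 8, column 2 = 5 (sole candidate).
row 8, column 5 = 3 (sole candidate).
row 9, column 2 = 7 (sole candidate).
row 3, column 3 = 7 (sole candidate).
row 4, column 3 = 2 (sole candidate).
row 4, column 4 = 6 (sole candidate).
row 4, column 7 = 1 (sole candidate).
row 5, column 3 = 9 (sole candidate).
row 7, column 1 = 3: row 7 has {1,2,4,5,6,7,8,9}; col 1 has {1,5,6,8}; box has {4,5,6,7} → only 3 remains.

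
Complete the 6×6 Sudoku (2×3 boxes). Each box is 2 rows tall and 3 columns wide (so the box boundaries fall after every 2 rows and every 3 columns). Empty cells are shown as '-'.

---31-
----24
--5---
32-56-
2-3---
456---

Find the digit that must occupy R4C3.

4

R2C3 = 1: row 2 has {2,4}; col 3 has {3,5,6}; box has {} → only 1 remains.
R2C4 = 6: row 2 has {1,2,4}; col 4 has {3,5}; box has {1,2,3,4} → only 6 remains.
R4C3 = 4: row 4 has {2,3,5,6}; col 3 has {1,3,5,6}; box has {2,3,5} → only 4 remains.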